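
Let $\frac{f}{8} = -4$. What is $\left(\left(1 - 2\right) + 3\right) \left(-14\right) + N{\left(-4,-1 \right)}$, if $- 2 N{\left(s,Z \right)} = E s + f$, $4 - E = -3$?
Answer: $2$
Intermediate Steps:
$E = 7$ ($E = 4 - -3 = 4 + 3 = 7$)
$f = -32$ ($f = 8 \left(-4\right) = -32$)
$N{\left(s,Z \right)} = 16 - \frac{7 s}{2}$ ($N{\left(s,Z \right)} = - \frac{7 s - 32}{2} = - \frac{-32 + 7 s}{2} = 16 - \frac{7 s}{2}$)
$\left(\left(1 - 2\right) + 3\right) \left(-14\right) + N{\left(-4,-1 \right)} = \left(\left(1 - 2\right) + 3\right) \left(-14\right) + \left(16 - -14\right) = \left(-1 + 3\right) \left(-14\right) + \left(16 + 14\right) = 2 \left(-14\right) + 30 = -28 + 30 = 2$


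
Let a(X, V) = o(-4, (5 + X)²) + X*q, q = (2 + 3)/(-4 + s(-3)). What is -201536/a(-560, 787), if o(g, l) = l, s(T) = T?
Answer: -201536/308425 ≈ -0.65344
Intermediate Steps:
q = -5/7 (q = (2 + 3)/(-4 - 3) = 5/(-7) = 5*(-⅐) = -5/7 ≈ -0.71429)
a(X, V) = (5 + X)² - 5*X/7 (a(X, V) = (5 + X)² + X*(-5/7) = (5 + X)² - 5*X/7)
-201536/a(-560, 787) = -201536/(25 + (-560)² + (65/7)*(-560)) = -201536/(25 + 313600 - 5200) = -201536/308425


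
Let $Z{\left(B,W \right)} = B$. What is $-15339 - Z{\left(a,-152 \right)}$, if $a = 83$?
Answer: $-15422$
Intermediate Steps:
$-15339 - Z{\left(a,-152 \right)} = -15339 - 83 = -15422$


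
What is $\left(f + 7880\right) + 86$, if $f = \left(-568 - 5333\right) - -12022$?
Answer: $14087$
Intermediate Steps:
$f = 6121$ ($f = \left(-568 - 5333\right) + 12022 = -5901 + 12022 = 6121$)
$\left(f + 7880\right) + 86 = \left(6121 + 7880\right) + 86 = 14001 + 86 = 14087$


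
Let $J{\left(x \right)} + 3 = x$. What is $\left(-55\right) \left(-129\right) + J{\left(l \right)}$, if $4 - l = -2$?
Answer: $7098$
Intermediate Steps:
$l = 6$ ($l = 4 - -2 = 4 + 2 = 6$)
$J{\left(x \right)} = -3 + x$
$\left(-55\right) \left(-129\right) + J{\left(l \right)} = \left(-55\right) \left(-129\right) + \left(-3 + 6\right) = 7095 + 3 = 7098$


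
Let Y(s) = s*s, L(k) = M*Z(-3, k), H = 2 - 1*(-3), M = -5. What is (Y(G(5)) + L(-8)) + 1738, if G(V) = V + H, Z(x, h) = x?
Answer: 1853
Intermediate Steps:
H = 5 (H = 2 + 3 = 5)
G(V) = 5 + V (G(V) = V + 5 = 5 + V)
L(k) = 15 (L(k) = -5*(-3) = 15)
Y(s) = s²
(Y(G(5)) + L(-8)) + 1738 = ((5 + 5)² + 15) + 1738 = (10² + 15) + 1738 = (100 + 15) + 1738 = 115 + 1738 = 1853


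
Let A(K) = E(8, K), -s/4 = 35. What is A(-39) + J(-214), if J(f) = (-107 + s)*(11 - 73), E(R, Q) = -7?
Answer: 15307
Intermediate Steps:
s = -140 (s = -4*35 = -140)
J(f) = 15314 (J(f) = (-107 - 140)*(11 - 73) = -247*(-62) = 15314)
A(K) = -7
A(-39) + J(-214) = -7 + 15314 = 15307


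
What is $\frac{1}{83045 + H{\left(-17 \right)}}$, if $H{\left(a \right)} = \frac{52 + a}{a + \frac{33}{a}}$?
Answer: $\frac{46}{3819985} \approx 1.2042 \cdot 10^{-5}$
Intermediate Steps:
$H{\left(a \right)} = \frac{52 + a}{a + \frac{33}{a}}$
$\frac{1}{83045 + H{\left(-17 \right)}} = \frac{1}{83045 - \frac{17 \left(52 - 17\right)}{33 + \left(-17\right)^{2}}} = \frac{1}{83045 - 17 \frac{1}{33 + 289} \cdot 35} = \frac{1}{83045 - 17 \cdot \frac{1}{322} \cdot 35} = \frac{1}{83045 - \frac{17}{322} \cdot 35} = \frac{1}{83045 - \frac{85}{46}} = \frac{1}{\frac{3819985}{46}} = \frac{46}{3819985}$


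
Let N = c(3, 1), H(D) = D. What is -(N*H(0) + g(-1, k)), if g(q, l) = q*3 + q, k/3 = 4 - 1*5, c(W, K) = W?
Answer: 4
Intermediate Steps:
k = -3 (k = 3*(4 - 1*5) = 3*(4 - 5) = 3*(-1) = -3)
N = 3
g(q, l) = 4*q (g(q, l) = 3*q + q = 4*q)
-(N*H(0) + g(-1, k)) = -(3*0 + 4*(-1)) = -(0 - 4) = -1*(-4) = 4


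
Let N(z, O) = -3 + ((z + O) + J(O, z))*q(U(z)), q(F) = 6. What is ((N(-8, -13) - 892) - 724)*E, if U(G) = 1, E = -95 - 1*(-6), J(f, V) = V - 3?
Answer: 161179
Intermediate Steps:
J(f, V) = -3 + V
E = -89 (E = -95 + 6 = -89)
N(z, O) = -21 + 6*O + 12*z (N(z, O) = -3 + ((z + O) + (-3 + z))*6 = -3 + ((O + z) + (-3 + z))*6 = -3 + (-3 + O + 2*z)*6 = -3 + (-18 + 6*O + 12*z) = -21 + 6*O + 12*z)
((N(-8, -13) - 892) - 724)*E = (((-21 + 6*(-13) + 12*(-8)) - 892) - 724)*(-89) = (((-21 - 78 - 96) - 892) - 724)*(-89) = ((-195 - 892) - 724)*(-89) = (-1087 - 724)*(-89) = -1811*(-89) = 161179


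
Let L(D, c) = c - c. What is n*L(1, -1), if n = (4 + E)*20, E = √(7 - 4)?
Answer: 0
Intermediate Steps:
E = √3 ≈ 1.7320
L(D, c) = 0
n = 80 + 20*√3 (n = (4 + √3)*20 = 80 + 20*√3 ≈ 114.64)
n*L(1, -1) = (80 + 20*√3)*0 = 0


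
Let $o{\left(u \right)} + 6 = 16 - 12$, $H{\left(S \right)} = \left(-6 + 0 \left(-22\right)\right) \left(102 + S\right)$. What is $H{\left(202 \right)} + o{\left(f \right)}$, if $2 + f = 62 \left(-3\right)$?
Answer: $-1826$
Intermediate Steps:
$H{\left(S \right)} = -612 - 6 S$ ($H{\left(S \right)} = \left(-6 + 0\right) \left(102 + S\right) = - 6 \left(102 + S\right) = -612 - 6 S$)
$f = -188$ ($f = -2 + 62 \left(-3\right) = -2 - 186 = -188$)
$o{\left(u \right)} = -2$ ($o{\left(u \right)} = -6 + \left(16 - 12\right) = -6 + 4 = -2$)
$H{\left(202 \right)} + o{\left(f \right)} = \left(-612 - 1212\right) - 2 = -1824 - 2 = -1826$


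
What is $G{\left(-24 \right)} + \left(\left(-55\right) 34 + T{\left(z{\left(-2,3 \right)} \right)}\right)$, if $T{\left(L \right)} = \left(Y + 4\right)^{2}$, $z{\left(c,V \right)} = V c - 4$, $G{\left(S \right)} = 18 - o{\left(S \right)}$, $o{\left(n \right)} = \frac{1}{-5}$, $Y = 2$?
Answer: $- \frac{9079}{5} \approx -1815.8$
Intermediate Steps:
$o{\left(n \right)} = - \frac{1}{5}$
$G{\left(S \right)} = \frac{91}{5}$ ($G{\left(S \right)} = 18 - - \frac{1}{5} = 18 + \frac{1}{5} = \frac{91}{5}$)
$z{\left(c,V \right)} = -4 + V c$
$T{\left(L \right)} = 36$ ($T{\left(L \right)} = \left(2 + 4\right)^{2} = 6^{2} = 36$)
$G{\left(-24 \right)} + \left(\left(-55\right) 34 + T{\left(z{\left(-2,3 \right)} \right)}\right) = \frac{91}{5} + \left(\left(-55\right) 34 + 36\right) = \frac{91}{5} + \left(-1870 + 36\right) = \frac{91}{5} - 1834 = - \frac{9079}{5}$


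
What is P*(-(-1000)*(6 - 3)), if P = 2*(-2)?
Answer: -12000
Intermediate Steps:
P = -4
P*(-(-1000)*(6 - 3)) = -(-800)*(-5*(6 - 3)) = -(-800)*(-5*3) = -(-800)*(-15) = -4*3000 = -12000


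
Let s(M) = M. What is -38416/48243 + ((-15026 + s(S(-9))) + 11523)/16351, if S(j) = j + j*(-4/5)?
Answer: -3986110412/3944106465 ≈ -1.0107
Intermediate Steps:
S(j) = j/5 (S(j) = j + j*(-4*⅕) = j + j*(-⅘) = j - 4*j/5 = j/5)
-38416/48243 + ((-15026 + s(S(-9))) + 11523)/16351 = -38416/48243 + ((-15026 + (⅕)*(-9)) + 11523)/16351 = -38416*1/48243 + ((-15026 - 9/5) + 11523)*(1/16351) = -38416/48243 + (-75139/5 + 11523)*(1/16351) = -38416/48243 - 17524/5*1/16351 = -38416/48243 - 17524/81755 = -3986110412/3944106465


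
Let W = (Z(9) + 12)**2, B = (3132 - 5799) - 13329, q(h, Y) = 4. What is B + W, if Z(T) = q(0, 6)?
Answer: -15740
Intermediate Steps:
Z(T) = 4
B = -15996 (B = -2667 - 13329 = -15996)
W = 256 (W = (4 + 12)**2 = 16**2 = 256)
B + W = -15996 + 256 = -15740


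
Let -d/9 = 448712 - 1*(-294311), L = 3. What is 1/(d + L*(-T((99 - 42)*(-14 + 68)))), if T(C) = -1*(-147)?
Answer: -1/6687648 ≈ -1.4953e-7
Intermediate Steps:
d = -6687207 (d = -9*(448712 - 1*(-294311)) = -9*(448712 + 294311) = -9*743023 = -6687207)
T(C) = 147
1/(d + L*(-T((99 - 42)*(-14 + 68)))) = 1/(-6687207 + 3*(-1*147)) = 1/(-6687207 + 3*(-147)) = 1/(-6687207 - 441) = 1/(-6687648) = -1/6687648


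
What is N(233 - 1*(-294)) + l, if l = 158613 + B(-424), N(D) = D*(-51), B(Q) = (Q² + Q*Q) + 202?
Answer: 491490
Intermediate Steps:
B(Q) = 202 + 2*Q² (B(Q) = (Q² + Q²) + 202 = 2*Q² + 202 = 202 + 2*Q²)
N(D) = -51*D
l = 518367 (l = 158613 + (202 + 2*(-424)²) = 158613 + (202 + 2*179776) = 158613 + (202 + 359552) = 158613 + 359754 = 518367)
N(233 - 1*(-294)) + l = -51*(233 - 1*(-294)) + 518367 = -51*(233 + 294) + 518367 = -51*527 + 518367 = -26877 + 518367 = 491490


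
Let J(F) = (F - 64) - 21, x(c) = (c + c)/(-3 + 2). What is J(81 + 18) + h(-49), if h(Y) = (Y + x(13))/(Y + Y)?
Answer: 1447/98 ≈ 14.765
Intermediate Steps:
x(c) = -2*c (x(c) = (2*c)/(-1) = (2*c)*(-1) = -2*c)
J(F) = -85 + F (J(F) = (-64 + F) - 21 = -85 + F)
h(Y) = (-26 + Y)/(2*Y) (h(Y) = (Y - 2*13)/(Y + Y) = (Y - 26)/((2*Y)) = (-26 + Y)*(1/(2*Y)) = (-26 + Y)/(2*Y))
J(81 + 18) + h(-49) = (-85 + (81 + 18)) + (½)*(-26 - 49)/(-49) = (-85 + 99) + (½)*(-1/49)*(-75) = 14 + 75/98 = 1447/98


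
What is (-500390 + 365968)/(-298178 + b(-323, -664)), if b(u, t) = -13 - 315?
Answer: 67211/149253 ≈ 0.45032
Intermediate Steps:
b(u, t) = -328
(-500390 + 365968)/(-298178 + b(-323, -664)) = (-500390 + 365968)/(-298178 - 328) = -134422/(-298506) = -134422*(-1/298506) = 67211/149253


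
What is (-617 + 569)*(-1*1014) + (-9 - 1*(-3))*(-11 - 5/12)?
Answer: 97481/2 ≈ 48741.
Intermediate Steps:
(-617 + 569)*(-1*1014) + (-9 - 1*(-3))*(-11 - 5/12) = -48*(-1014) + (-9 + 3)*(-11 - 5*1/12) = 48672 - 6*(-11 - 5/12) = 48672 - 6*(-137/12) = 48672 + 137/2 = 97481/2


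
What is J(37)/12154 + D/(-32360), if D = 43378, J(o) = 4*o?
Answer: -130606733/98325860 ≈ -1.3283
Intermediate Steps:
J(37)/12154 + D/(-32360) = (4*37)/12154 + 43378/(-32360) = 148*(1/12154) + 43378*(-1/32360) = 74/6077 - 21689/16180 = -130606733/98325860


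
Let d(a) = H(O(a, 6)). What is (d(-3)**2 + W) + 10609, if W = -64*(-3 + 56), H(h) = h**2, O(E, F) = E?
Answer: 7298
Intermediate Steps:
d(a) = a**2
W = -3392 (W = -64*53 = -3392)
(d(-3)**2 + W) + 10609 = (((-3)**2)**2 - 3392) + 10609 = (9**2 - 3392) + 10609 = (81 - 3392) + 10609 = -3311 + 10609 = 7298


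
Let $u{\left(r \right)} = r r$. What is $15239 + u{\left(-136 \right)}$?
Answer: $33735$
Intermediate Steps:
$u{\left(r \right)} = r^{2}$
$15239 + u{\left(-136 \right)} = 15239 + \left(-136\right)^{2} = 15239 + 18496 = 33735$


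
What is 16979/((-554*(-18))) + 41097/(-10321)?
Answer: -234579025/102921012 ≈ -2.2792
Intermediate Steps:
16979/((-554*(-18))) + 41097/(-10321) = 16979/9972 + 41097*(-1/10321) = 16979*(1/9972) - 41097/10321 = 16979/9972 - 41097/10321 = -234579025/102921012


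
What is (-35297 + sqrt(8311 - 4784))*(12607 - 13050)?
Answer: 15636571 - 443*sqrt(3527) ≈ 1.5610e+7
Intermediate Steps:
(-35297 + sqrt(8311 - 4784))*(12607 - 13050) = (-35297 + sqrt(3527))*(-443) = 15636571 - 443*sqrt(3527)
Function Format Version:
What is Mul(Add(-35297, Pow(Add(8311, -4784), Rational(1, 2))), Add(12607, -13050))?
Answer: Add(15636571, Mul(-443, Pow(3527, Rational(1, 2)))) ≈ 1.5610e+7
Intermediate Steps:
Mul(Add(-35297, Pow(Add(8311, -4784), Rational(1, 2))), Add(12607, -13050)) = Mul(Add(-35297, Pow(3527, Rational(1, 2))), -443) = Add(15636571, Mul(-443, Pow(3527, Rational(1, 2))))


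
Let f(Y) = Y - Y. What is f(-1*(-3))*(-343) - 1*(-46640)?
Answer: 46640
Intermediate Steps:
f(Y) = 0
f(-1*(-3))*(-343) - 1*(-46640) = 0*(-343) - 1*(-46640) = 0 + 46640 = 46640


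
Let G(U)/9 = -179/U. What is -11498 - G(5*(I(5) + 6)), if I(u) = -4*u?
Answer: -806471/70 ≈ -11521.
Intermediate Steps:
G(U) = -1611/U (G(U) = 9*(-179/U) = -1611/U)
-11498 - G(5*(I(5) + 6)) = -11498 - (-1611)/(5*(-4*5 + 6)) = -11498 - (-1611)/(5*(-20 + 6)) = -11498 - (-1611)/(5*(-14)) = -11498 - (-1611)/(-70) = -11498 - (-1611)*(-1)/70 = -11498 - 1*1611/70 = -11498 - 1611/70 = -806471/70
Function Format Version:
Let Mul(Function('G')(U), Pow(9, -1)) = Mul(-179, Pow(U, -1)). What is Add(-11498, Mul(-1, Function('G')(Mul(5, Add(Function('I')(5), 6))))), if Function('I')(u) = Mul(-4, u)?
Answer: Rational(-806471, 70) ≈ -11521.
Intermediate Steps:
Function('G')(U) = Mul(-1611, Pow(U, -1)) (Function('G')(U) = Mul(9, Mul(-179, Pow(U, -1))) = Mul(-1611, Pow(U, -1)))
Add(-11498, Mul(-1, Function('G')(Mul(5, Add(Function('I')(5), 6))))) = Add(-11498, Mul(-1, Mul(-1611, Pow(Mul(5, Add(Mul(-4, 5), 6)), -1)))) = Add(-11498, Mul(-1, Mul(-1611, Pow(Mul(5, Add(-20, 6)), -1)))) = Add(-11498, Mul(-1, Mul(-1611, Pow(Mul(5, -14), -1)))) = Add(-11498, Mul(-1, Mul(-1611, Pow(-70, -1)))) = Add(-11498, Mul(-1, Mul(-1611, Rational(-1, 70)))) = Add(-11498, Mul(-1, Rational(1611, 70))) = Add(-11498, Rational(-1611, 70)) = Rational(-806471, 70)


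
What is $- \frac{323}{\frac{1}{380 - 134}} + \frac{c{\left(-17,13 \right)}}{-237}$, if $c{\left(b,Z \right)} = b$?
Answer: $- \frac{18831529}{237} \approx -79458.0$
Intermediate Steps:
$- \frac{323}{\frac{1}{380 - 134}} + \frac{c{\left(-17,13 \right)}}{-237} = - \frac{323}{\frac{1}{380 - 134}} - \frac{17}{-237} = - \frac{323}{\frac{1}{246}} - - \frac{17}{237} = - 323 \frac{1}{\frac{1}{246}} + \frac{17}{237} = \left(-323\right) 246 + \frac{17}{237} = -79458 + \frac{17}{237} = - \frac{18831529}{237}$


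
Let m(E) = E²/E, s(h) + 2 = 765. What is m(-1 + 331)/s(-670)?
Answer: 330/763 ≈ 0.43250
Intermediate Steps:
s(h) = 763 (s(h) = -2 + 765 = 763)
m(E) = E
m(-1 + 331)/s(-670) = (-1 + 331)/763 = 330*(1/763) = 330/763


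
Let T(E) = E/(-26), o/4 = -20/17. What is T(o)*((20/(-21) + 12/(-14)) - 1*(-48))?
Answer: 38800/4641 ≈ 8.3603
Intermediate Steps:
o = -80/17 (o = 4*(-20/17) = -80/17 ≈ -4.7059)
T(E) = -E/26 (T(E) = E*(-1/26) = -E/26)
T(o)*((20/(-21) + 12/(-14)) - 1*(-48)) = (-1/26*(-80/17))*((20/(-21) + 12/(-14)) - 1*(-48)) = 40*((20*(-1/21) + 12*(-1/14)) + 48)/221 = 40*((-20/21 - 6/7) + 48)/221 = 40*(-38/21 + 48)/221 = (40/221)*(970/21) = 38800/4641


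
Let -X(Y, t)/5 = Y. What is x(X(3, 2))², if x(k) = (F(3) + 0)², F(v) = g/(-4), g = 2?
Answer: 1/16 ≈ 0.062500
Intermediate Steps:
F(v) = -½ (F(v) = 2/(-4) = 2*(-¼) = -½)
X(Y, t) = -5*Y
x(k) = ¼ (x(k) = (-½ + 0)² = (-½)² = ¼)
x(X(3, 2))² = (¼)² = 1/16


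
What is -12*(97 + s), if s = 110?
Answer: -2484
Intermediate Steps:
-12*(97 + s) = -12*(97 + 110) = -12*207 = -2484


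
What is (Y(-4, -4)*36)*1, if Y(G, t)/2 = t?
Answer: -288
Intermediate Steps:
Y(G, t) = 2*t
(Y(-4, -4)*36)*1 = ((2*(-4))*36)*1 = -8*36*1 = -288*1 = -288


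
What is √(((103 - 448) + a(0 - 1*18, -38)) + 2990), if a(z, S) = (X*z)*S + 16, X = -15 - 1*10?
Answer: I*√14439 ≈ 120.16*I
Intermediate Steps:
X = -25 (X = -15 - 10 = -25)
a(z, S) = 16 - 25*S*z (a(z, S) = (-25*z)*S + 16 = -25*S*z + 16 = 16 - 25*S*z)
√(((103 - 448) + a(0 - 1*18, -38)) + 2990) = √(((103 - 448) + (16 - 25*(-38)*(0 - 1*18))) + 2990) = √((-345 + (16 - 25*(-38)*(0 - 18))) + 2990) = √((-345 + (16 - 25*(-38)*(-18))) + 2990) = √((-345 + (16 - 17100)) + 2990) = √((-345 - 17084) + 2990) = √(-17429 + 2990) = √(-14439) = I*√14439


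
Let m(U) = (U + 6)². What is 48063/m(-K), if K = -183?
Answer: 16021/11907 ≈ 1.3455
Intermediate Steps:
m(U) = (6 + U)²
48063/m(-K) = 48063/((6 - 1*(-183))²) = 48063/((6 + 183)²) = 48063/(189²) = 48063/35721 = 48063*(1/35721) = 16021/11907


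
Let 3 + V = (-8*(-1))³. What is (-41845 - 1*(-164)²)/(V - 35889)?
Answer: 68741/35380 ≈ 1.9429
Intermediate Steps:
V = 509 (V = -3 + (-8*(-1))³ = -3 + 8³ = -3 + 512 = 509)
(-41845 - 1*(-164)²)/(V - 35889) = (-41845 - 1*(-164)²)/(509 - 35889) = (-41845 - 1*26896)/(-35380) = (-41845 - 26896)*(-1/35380) = -68741*(-1/35380) = 68741/35380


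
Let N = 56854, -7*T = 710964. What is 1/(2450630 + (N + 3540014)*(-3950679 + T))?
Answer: -7/102027722619946 ≈ -6.8609e-14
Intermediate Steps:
T = -710964/7 (T = -1/7*710964 = -710964/7 ≈ -1.0157e+5)
1/(2450630 + (N + 3540014)*(-3950679 + T)) = 1/(2450630 + (56854 + 3540014)*(-3950679 - 710964/7)) = 1/(2450630 + 3596868*(-28365717/7)) = 1/(2450630 - 102027739774356/7) = 1/(-102027722619946/7) = -7/102027722619946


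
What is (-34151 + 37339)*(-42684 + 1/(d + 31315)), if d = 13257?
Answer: -1516301463859/11143 ≈ -1.3608e+8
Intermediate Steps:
(-34151 + 37339)*(-42684 + 1/(d + 31315)) = (-34151 + 37339)*(-42684 + 1/(13257 + 31315)) = 3188*(-42684 + 1/44572) = 3188*(-1902511247/44572) = -1516301463859/11143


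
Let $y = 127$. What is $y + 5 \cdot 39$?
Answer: $322$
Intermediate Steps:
$y + 5 \cdot 39 = 127 + 5 \cdot 39 = 127 + 195 = 322$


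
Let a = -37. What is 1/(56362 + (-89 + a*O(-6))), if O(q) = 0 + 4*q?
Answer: 1/57161 ≈ 1.7494e-5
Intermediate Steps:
O(q) = 4*q
1/(56362 + (-89 + a*O(-6))) = 1/(56362 + (-89 - 148*(-6))) = 1/(56362 + (-89 - 37*(-24))) = 1/(56362 + (-89 + 888)) = 1/(56362 + 799) = 1/57161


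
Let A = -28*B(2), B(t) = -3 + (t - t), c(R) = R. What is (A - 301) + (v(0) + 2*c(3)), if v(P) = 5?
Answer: -206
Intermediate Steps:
B(t) = -3 (B(t) = -3 + 0 = -3)
A = 84 (A = -28*(-3) = 84)
(A - 301) + (v(0) + 2*c(3)) = (84 - 301) + (5 + 2*3) = -217 + (5 + 6) = -217 + 11 = -206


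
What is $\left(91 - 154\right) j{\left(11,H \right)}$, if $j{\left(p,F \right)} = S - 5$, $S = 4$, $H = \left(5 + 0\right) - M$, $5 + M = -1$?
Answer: $63$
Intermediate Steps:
$M = -6$ ($M = -5 - 1 = -6$)
$H = 11$ ($H = \left(5 + 0\right) - -6 = 5 + 6 = 11$)
$j{\left(p,F \right)} = -1$ ($j{\left(p,F \right)} = 4 - 5 = -1$)
$\left(91 - 154\right) j{\left(11,H \right)} = \left(91 - 154\right) \left(-1\right) = \left(-63\right) \left(-1\right) = 63$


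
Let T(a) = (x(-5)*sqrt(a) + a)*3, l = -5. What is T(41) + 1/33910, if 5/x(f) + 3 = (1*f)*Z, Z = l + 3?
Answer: 4170931/33910 + 15*sqrt(41)/7 ≈ 136.72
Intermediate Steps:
Z = -2 (Z = -5 + 3 = -2)
x(f) = 5/(-3 - 2*f) (x(f) = 5/(-3 + (1*f)*(-2)) = 5/(-3 + f*(-2)) = 5/(-3 - 2*f))
T(a) = 3*a + 15*sqrt(a)/7 (T(a) = ((5/(-3 - 2*(-5)))*sqrt(a) + a)*3 = ((5/(-3 + 10))*sqrt(a) + a)*3 = ((5/7)*sqrt(a) + a)*3 = ((5*(1/7))*sqrt(a) + a)*3 = (5*sqrt(a)/7 + a)*3 = (a + 5*sqrt(a)/7)*3 = 3*a + 15*sqrt(a)/7)
T(41) + 1/33910 = (3*41 + 15*sqrt(41)/7) + 1/33910 = (123 + 15*sqrt(41)/7) + 1/33910 = 4170931/33910 + 15*sqrt(41)/7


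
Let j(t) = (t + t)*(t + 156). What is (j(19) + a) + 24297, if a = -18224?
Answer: 12723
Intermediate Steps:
j(t) = 2*t*(156 + t) (j(t) = (2*t)*(156 + t) = 2*t*(156 + t))
(j(19) + a) + 24297 = (2*19*(156 + 19) - 18224) + 24297 = (2*19*175 - 18224) + 24297 = (6650 - 18224) + 24297 = -11574 + 24297 = 12723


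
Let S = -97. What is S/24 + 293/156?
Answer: -225/104 ≈ -2.1635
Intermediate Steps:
S/24 + 293/156 = -97/24 + 293/156 = -225/104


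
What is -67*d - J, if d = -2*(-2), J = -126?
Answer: -142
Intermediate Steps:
d = 4
-67*d - J = -67*4 - 1*(-126) = -268 + 126 = -142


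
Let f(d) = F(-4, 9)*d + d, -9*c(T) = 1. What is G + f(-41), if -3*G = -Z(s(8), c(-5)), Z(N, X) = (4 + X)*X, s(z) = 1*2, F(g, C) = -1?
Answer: -35/243 ≈ -0.14403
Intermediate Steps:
c(T) = -1/9 (c(T) = -1/9*1 = -1/9)
s(z) = 2
f(d) = 0 (f(d) = -d + d = 0)
Z(N, X) = X*(4 + X)
G = -35/243 (G = -(-1)*(-(4 - 1/9)/9)/3 = -(-1)*(-1/9*35/9)/3 = -(-1)*(-35)/(3*81) = -1/3*35/81 = -35/243 ≈ -0.14403)
G + f(-41) = -35/243 + 0 = -35/243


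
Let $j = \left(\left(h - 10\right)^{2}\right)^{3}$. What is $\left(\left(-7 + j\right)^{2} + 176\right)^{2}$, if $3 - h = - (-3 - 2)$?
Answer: $79496101755818761424537025$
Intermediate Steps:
$h = -2$ ($h = 3 - - (-3 - 2) = 3 - \left(-1\right) \left(-5\right) = 3 - 5 = -2$)
$j = 2985984$ ($j = \left(\left(-2 - 10\right)^{2}\right)^{3} = \left(\left(-12\right)^{2}\right)^{3} = 144^{3} = 2985984$)
$\left(\left(-7 + j\right)^{2} + 176\right)^{2} = \left(\left(-7 + 2985984\right)^{2} + 176\right)^{2} = \left(2985977^{2} + 176\right)^{2} = \left(8916058644529 + 176\right)^{2} = 8916058644705^{2} = 79496101755818761424537025$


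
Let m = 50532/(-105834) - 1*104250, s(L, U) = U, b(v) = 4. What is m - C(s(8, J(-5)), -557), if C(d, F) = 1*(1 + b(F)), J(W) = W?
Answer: -1838962367/17639 ≈ -1.0426e+5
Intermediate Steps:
C(d, F) = 5 (C(d, F) = 1*(1 + 4) = 1*5 = 5)
m = -1838874172/17639 (m = 50532*(-1/105834) - 104250 = -8422/17639 - 104250 = -1838874172/17639 ≈ -1.0425e+5)
m - C(s(8, J(-5)), -557) = -1838874172/17639 - 1*5 = -1838874172/17639 - 5 = -1838962367/17639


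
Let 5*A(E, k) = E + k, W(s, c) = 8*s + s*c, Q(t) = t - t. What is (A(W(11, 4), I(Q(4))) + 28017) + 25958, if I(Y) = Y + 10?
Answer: 270017/5 ≈ 54003.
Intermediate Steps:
Q(t) = 0
W(s, c) = 8*s + c*s
I(Y) = 10 + Y
A(E, k) = E/5 + k/5 (A(E, k) = (E + k)/5 = E/5 + k/5)
(A(W(11, 4), I(Q(4))) + 28017) + 25958 = (((11*(8 + 4))/5 + (10 + 0)/5) + 28017) + 25958 = (((11*12)/5 + (⅕)*10) + 28017) + 25958 = (((⅕)*132 + 2) + 28017) + 25958 = ((132/5 + 2) + 28017) + 25958 = (142/5 + 28017) + 25958 = 140227/5 + 25958 = 270017/5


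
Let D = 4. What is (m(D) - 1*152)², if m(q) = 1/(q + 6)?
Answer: 2307361/100 ≈ 23074.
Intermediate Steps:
m(q) = 1/(6 + q)
(m(D) - 1*152)² = (1/(6 + 4) - 1*152)² = (1/10 - 152)² = (⅒ - 152)² = (-1519/10)² = 2307361/100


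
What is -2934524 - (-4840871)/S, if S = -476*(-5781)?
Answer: -1153584169039/393108 ≈ -2.9345e+6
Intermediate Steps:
S = 2751756
-2934524 - (-4840871)/S = -2934524 - (-4840871)/2751756 = -2934524 - 1*(-691553/393108) = -2934524 + 691553/393108 = -1153584169039/393108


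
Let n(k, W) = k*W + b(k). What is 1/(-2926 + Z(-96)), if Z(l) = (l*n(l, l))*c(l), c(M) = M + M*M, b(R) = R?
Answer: -1/7984745326 ≈ -1.2524e-10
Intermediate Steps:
n(k, W) = k + W*k (n(k, W) = k*W + k = W*k + k = k + W*k)
c(M) = M + M²
Z(l) = l³*(1 + l)² (Z(l) = (l*(l*(1 + l)))*(l*(1 + l)) = (l²*(1 + l))*(l*(1 + l)) = l³*(1 + l)²)
1/(-2926 + Z(-96)) = 1/(-2926 + (-96)³*(1 - 96)²) = 1/(-2926 - 884736*(-95)²) = 1/(-2926 - 884736*9025) = 1/(-2926 - 7984742400) = 1/(-7984745326) = -1/7984745326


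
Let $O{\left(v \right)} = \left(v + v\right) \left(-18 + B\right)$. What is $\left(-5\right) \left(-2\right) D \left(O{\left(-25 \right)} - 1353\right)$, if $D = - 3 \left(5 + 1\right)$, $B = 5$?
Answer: $126540$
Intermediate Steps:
$D = -18$ ($D = \left(-3\right) 6 = -18$)
$O{\left(v \right)} = - 26 v$ ($O{\left(v \right)} = \left(v + v\right) \left(-18 + 5\right) = 2 v \left(-13\right) = - 26 v$)
$\left(-5\right) \left(-2\right) D \left(O{\left(-25 \right)} - 1353\right) = \left(-5\right) \left(-2\right) \left(-18\right) \left(\left(-26\right) \left(-25\right) - 1353\right) = 10 \left(-18\right) \left(650 - 1353\right) = \left(-180\right) \left(-703\right) = 126540$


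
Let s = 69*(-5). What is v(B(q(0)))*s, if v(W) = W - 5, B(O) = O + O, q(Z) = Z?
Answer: 1725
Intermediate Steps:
B(O) = 2*O
s = -345
v(W) = -5 + W
v(B(q(0)))*s = (-5 + 2*0)*(-345) = (-5 + 0)*(-345) = -5*(-345) = 1725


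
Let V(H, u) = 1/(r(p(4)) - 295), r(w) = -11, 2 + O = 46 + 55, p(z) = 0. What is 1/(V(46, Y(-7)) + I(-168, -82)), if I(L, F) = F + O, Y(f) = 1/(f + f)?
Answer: 306/5201 ≈ 0.058835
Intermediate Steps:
O = 99 (O = -2 + (46 + 55) = -2 + 101 = 99)
Y(f) = 1/(2*f)
I(L, F) = 99 + F (I(L, F) = F + 99 = 99 + F)
V(H, u) = -1/306 (V(H, u) = 1/(-11 - 295) = 1/(-306) = -1/306)
1/(V(46, Y(-7)) + I(-168, -82)) = 1/(-1/306 + (99 - 82)) = 1/(-1/306 + 17) = 1/(5201/306) = 306/5201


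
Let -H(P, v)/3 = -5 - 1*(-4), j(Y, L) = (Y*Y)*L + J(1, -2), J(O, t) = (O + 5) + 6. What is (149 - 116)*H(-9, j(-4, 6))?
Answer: 99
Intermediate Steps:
J(O, t) = 11 + O (J(O, t) = (5 + O) + 6 = 11 + O)
j(Y, L) = 12 + L*Y**2 (j(Y, L) = (Y*Y)*L + (11 + 1) = Y**2*L + 12 = L*Y**2 + 12 = 12 + L*Y**2)
H(P, v) = 3 (H(P, v) = -3*(-5 - 1*(-4)) = -3*(-5 + 4) = -3*(-1) = 3)
(149 - 116)*H(-9, j(-4, 6)) = (149 - 116)*3 = 33*3 = 99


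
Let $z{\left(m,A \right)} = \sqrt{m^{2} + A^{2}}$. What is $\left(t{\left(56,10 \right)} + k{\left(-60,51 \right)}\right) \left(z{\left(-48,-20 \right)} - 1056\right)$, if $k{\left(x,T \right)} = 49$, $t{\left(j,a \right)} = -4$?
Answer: $-45180$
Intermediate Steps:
$z{\left(m,A \right)} = \sqrt{A^{2} + m^{2}}$
$\left(t{\left(56,10 \right)} + k{\left(-60,51 \right)}\right) \left(z{\left(-48,-20 \right)} - 1056\right) = \left(-4 + 49\right) \left(\sqrt{\left(-20\right)^{2} + \left(-48\right)^{2}} - 1056\right) = 45 \left(\sqrt{400 + 2304} - 1056\right) = 45 \left(\sqrt{2704} - 1056\right) = 45 \left(52 - 1056\right) = 45 \left(-1004\right) = -45180$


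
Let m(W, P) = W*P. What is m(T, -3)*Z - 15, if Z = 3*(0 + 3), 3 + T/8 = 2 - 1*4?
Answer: 1065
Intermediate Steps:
T = -40 (T = -24 + 8*(2 - 1*4) = -24 + 8*(2 - 4) = -24 + 8*(-2) = -24 - 16 = -40)
m(W, P) = P*W
Z = 9 (Z = 3*3 = 9)
m(T, -3)*Z - 15 = -3*(-40)*9 - 15 = 120*9 - 15 = 1080 - 15 = 1065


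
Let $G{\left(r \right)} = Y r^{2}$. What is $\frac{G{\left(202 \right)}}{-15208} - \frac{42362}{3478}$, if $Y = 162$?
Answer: $- \frac{1477167740}{3305839} \approx -446.84$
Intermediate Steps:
$G{\left(r \right)} = 162 r^{2}$
$\frac{G{\left(202 \right)}}{-15208} - \frac{42362}{3478} = \frac{162 \cdot 202^{2}}{-15208} - \frac{42362}{3478} = 162 \cdot 40804 \left(- \frac{1}{15208}\right) - \frac{21181}{1739} = 6610248 \left(- \frac{1}{15208}\right) - \frac{21181}{1739} = - \frac{826281}{1901} - \frac{21181}{1739} = - \frac{1477167740}{3305839}$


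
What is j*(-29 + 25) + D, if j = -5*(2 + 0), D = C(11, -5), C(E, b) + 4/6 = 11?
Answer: 151/3 ≈ 50.333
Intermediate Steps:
C(E, b) = 31/3 (C(E, b) = -⅔ + 11 = 31/3)
D = 31/3 ≈ 10.333
j = -10 (j = -5*2 = -10)
j*(-29 + 25) + D = -10*(-29 + 25) + 31/3 = -10*(-4) + 31/3 = 40 + 31/3 = 151/3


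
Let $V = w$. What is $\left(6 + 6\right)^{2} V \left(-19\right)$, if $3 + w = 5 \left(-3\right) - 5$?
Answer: $62928$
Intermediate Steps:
$w = -23$ ($w = -3 + \left(5 \left(-3\right) - 5\right) = -3 - 20 = -23$)
$V = -23$
$\left(6 + 6\right)^{2} V \left(-19\right) = \left(6 + 6\right)^{2} \left(-23\right) \left(-19\right) = 12^{2} \left(-23\right) \left(-19\right) = 144 \left(-23\right) \left(-19\right) = \left(-3312\right) \left(-19\right) = 62928$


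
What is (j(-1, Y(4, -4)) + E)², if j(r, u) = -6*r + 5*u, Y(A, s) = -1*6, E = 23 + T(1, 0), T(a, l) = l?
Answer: 1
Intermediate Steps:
E = 23 (E = 23 + 0 = 23)
Y(A, s) = -6
(j(-1, Y(4, -4)) + E)² = ((-6*(-1) + 5*(-6)) + 23)² = ((6 - 30) + 23)² = (-24 + 23)² = (-1)² = 1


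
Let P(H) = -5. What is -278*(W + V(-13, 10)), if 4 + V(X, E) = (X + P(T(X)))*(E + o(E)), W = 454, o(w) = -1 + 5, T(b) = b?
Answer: -55044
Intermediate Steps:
o(w) = 4
V(X, E) = -4 + (-5 + X)*(4 + E) (V(X, E) = -4 + (X - 5)*(E + 4) = -4 + (-5 + X)*(4 + E))
-278*(W + V(-13, 10)) = -278*(454 + (-24 - 5*10 + 4*(-13) + 10*(-13))) = -278*(454 + (-24 - 50 - 52 - 130)) = -278*(454 - 256) = -278*198 = -55044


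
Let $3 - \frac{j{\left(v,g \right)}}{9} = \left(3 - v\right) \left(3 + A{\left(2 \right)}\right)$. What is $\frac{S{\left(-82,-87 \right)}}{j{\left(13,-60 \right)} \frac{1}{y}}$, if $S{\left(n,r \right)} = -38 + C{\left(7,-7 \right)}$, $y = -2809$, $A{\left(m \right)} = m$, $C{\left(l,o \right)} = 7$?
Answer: $\frac{1643}{9} \approx 182.56$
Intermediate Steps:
$j{\left(v,g \right)} = -108 + 45 v$ ($j{\left(v,g \right)} = 27 - 9 \left(3 - v\right) \left(3 + 2\right) = 27 - 9 \left(3 - v\right) 5 = 27 - 9 \left(15 - 5 v\right) = 27 + \left(-135 + 45 v\right) = -108 + 45 v$)
$S{\left(n,r \right)} = -31$ ($S{\left(n,r \right)} = -38 + 7 = -31$)
$\frac{S{\left(-82,-87 \right)}}{j{\left(13,-60 \right)} \frac{1}{y}} = - \frac{31}{\left(-108 + 45 \cdot 13\right) \frac{1}{-2809}} = - \frac{31}{\left(-108 + 585\right) \left(- \frac{1}{2809}\right)} = - \frac{31}{477 \left(- \frac{1}{2809}\right)} = - \frac{31}{- \frac{9}{53}} = \left(-31\right) \left(- \frac{53}{9}\right) = \frac{1643}{9}$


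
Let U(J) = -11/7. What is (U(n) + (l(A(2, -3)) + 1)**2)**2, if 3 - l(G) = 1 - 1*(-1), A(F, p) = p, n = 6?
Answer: 289/49 ≈ 5.8980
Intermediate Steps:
U(J) = -11/7 (U(J) = -11*1/7 = -11/7)
l(G) = 1 (l(G) = 3 - (1 - 1*(-1)) = 3 - (1 + 1) = 3 - 1*2 = 3 - 2 = 1)
(U(n) + (l(A(2, -3)) + 1)**2)**2 = (-11/7 + (1 + 1)**2)**2 = (-11/7 + 2**2)**2 = (-11/7 + 4)**2 = (17/7)**2 = 289/49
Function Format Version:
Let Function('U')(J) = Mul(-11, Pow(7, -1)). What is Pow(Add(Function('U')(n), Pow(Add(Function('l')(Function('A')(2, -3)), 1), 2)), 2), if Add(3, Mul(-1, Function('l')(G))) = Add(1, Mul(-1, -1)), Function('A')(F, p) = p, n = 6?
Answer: Rational(289, 49) ≈ 5.8980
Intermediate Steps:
Function('U')(J) = Rational(-11, 7) (Function('U')(J) = Mul(-11, Rational(1, 7)) = Rational(-11, 7))
Function('l')(G) = 1 (Function('l')(G) = Add(3, Mul(-1, Add(1, Mul(-1, -1)))) = Add(3, Mul(-1, Add(1, 1))) = Add(3, Mul(-1, 2)) = Add(3, -2) = 1)
Pow(Add(Function('U')(n), Pow(Add(Function('l')(Function('A')(2, -3)), 1), 2)), 2) = Pow(Add(Rational(-11, 7), Pow(Add(1, 1), 2)), 2) = Pow(Add(Rational(-11, 7), Pow(2, 2)), 2) = Pow(Add(Rational(-11, 7), 4), 2) = Pow(Rational(17, 7), 2) = Rational(289, 49)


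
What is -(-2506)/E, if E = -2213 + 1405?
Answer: -1253/404 ≈ -3.1015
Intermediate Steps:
E = -808
-(-2506)/E = -(-2506)/(-808) = -(-2506)*(-1)/808 = -1*1253/404 = -1253/404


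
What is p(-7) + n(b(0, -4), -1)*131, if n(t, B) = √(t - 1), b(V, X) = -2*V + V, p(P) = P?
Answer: -7 + 131*I ≈ -7.0 + 131.0*I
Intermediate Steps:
b(V, X) = -V
n(t, B) = √(-1 + t)
p(-7) + n(b(0, -4), -1)*131 = -7 + √(-1 - 1*0)*131 = -7 + √(-1 + 0)*131 = -7 + √(-1)*131 = -7 + I*131 = -7 + 131*I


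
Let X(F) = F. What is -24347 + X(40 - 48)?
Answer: -24355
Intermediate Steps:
-24347 + X(40 - 48) = -24347 + (40 - 48) = -24347 - 8 = -24355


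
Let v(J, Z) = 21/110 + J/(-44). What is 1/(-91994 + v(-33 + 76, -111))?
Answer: -220/20238853 ≈ -1.0870e-5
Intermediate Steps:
v(J, Z) = 21/110 - J/44 (v(J, Z) = 21*(1/110) + J*(-1/44) = 21/110 - J/44)
1/(-91994 + v(-33 + 76, -111)) = 1/(-91994 + (21/110 - (-33 + 76)/44)) = 1/(-91994 + (21/110 - 1/44*43)) = 1/(-91994 + (21/110 - 43/44)) = 1/(-91994 - 173/220) = 1/(-20238853/220) = -220/20238853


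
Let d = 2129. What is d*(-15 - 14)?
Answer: -61741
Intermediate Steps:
d*(-15 - 14) = 2129*(-15 - 14) = 2129*(-29) = -61741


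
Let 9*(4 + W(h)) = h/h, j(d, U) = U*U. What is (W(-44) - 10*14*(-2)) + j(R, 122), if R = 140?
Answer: 136441/9 ≈ 15160.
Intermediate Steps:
j(d, U) = U**2
W(h) = -35/9 (W(h) = -4 + (h/h)/9 = -4 + (1/9)*1 = -4 + 1/9 = -35/9)
(W(-44) - 10*14*(-2)) + j(R, 122) = (-35/9 - 10*14*(-2)) + 122**2 = (-35/9 - 140*(-2)) + 14884 = (-35/9 + 280) + 14884 = 2485/9 + 14884 = 136441/9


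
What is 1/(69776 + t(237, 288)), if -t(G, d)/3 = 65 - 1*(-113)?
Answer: 1/69242 ≈ 1.4442e-5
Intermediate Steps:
t(G, d) = -534 (t(G, d) = -3*(65 - 1*(-113)) = -3*(65 + 113) = -3*178 = -534)
1/(69776 + t(237, 288)) = 1/(69776 - 534) = 1/69242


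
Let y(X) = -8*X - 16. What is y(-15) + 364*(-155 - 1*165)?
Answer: -116376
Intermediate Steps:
y(X) = -16 - 8*X
y(-15) + 364*(-155 - 1*165) = (-16 - 8*(-15)) + 364*(-155 - 1*165) = (-16 + 120) + 364*(-155 - 165) = 104 + 364*(-320) = 104 - 116480 = -116376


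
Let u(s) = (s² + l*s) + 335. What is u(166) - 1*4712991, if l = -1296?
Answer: -4900236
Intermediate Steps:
u(s) = 335 + s² - 1296*s (u(s) = (s² - 1296*s) + 335 = 335 + s² - 1296*s)
u(166) - 1*4712991 = (335 + 166² - 1296*166) - 1*4712991 = (335 + 27556 - 215136) - 4712991 = -187245 - 4712991 = -4900236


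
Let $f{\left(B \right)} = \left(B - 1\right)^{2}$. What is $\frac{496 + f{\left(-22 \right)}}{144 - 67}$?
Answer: $\frac{1025}{77} \approx 13.312$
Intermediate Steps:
$f{\left(B \right)} = \left(-1 + B\right)^{2}$
$\frac{496 + f{\left(-22 \right)}}{144 - 67} = \frac{496 + \left(-1 - 22\right)^{2}}{144 - 67} = \frac{496 + \left(-23\right)^{2}}{77} = \left(496 + 529\right) \frac{1}{77} = 1025 \cdot \frac{1}{77} = \frac{1025}{77}$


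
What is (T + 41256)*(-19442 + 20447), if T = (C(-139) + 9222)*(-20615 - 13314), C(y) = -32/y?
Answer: -43704948782130/139 ≈ -3.1442e+11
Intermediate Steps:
T = -43493245810/139 (T = (-32/(-139) + 9222)*(-20615 - 13314) = (-32*(-1/139) + 9222)*(-33929) = (32/139 + 9222)*(-33929) = (1281890/139)*(-33929) = -43493245810/139 ≈ -3.1290e+8)
(T + 41256)*(-19442 + 20447) = (-43493245810/139 + 41256)*(-19442 + 20447) = -43487511226/139*1005 = -43704948782130/139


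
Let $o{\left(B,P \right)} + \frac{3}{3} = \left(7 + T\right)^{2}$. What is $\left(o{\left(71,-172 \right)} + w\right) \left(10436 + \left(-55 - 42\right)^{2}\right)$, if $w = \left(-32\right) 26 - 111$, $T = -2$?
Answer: $-18237555$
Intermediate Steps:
$w = -943$ ($w = -832 - 111 = -943$)
$o{\left(B,P \right)} = 24$ ($o{\left(B,P \right)} = -1 + \left(7 - 2\right)^{2} = -1 + 5^{2} = -1 + 25 = 24$)
$\left(o{\left(71,-172 \right)} + w\right) \left(10436 + \left(-55 - 42\right)^{2}\right) = \left(24 - 943\right) \left(10436 + \left(-55 - 42\right)^{2}\right) = - 919 \left(10436 + \left(-97\right)^{2}\right) = - 919 \left(10436 + 9409\right) = \left(-919\right) 19845 = -18237555$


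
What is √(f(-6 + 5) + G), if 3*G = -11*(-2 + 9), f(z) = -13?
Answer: 2*I*√87/3 ≈ 6.2183*I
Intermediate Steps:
G = -77/3 (G = (-11*(-2 + 9))/3 = (-11*7)/3 = (⅓)*(-77) = -77/3 ≈ -25.667)
√(f(-6 + 5) + G) = √(-13 - 77/3) = √(-116/3) = 2*I*√87/3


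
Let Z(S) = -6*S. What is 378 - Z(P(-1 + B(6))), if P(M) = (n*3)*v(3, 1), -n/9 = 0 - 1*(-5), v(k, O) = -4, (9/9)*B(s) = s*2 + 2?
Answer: 3618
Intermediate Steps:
B(s) = 2 + 2*s (B(s) = s*2 + 2 = 2*s + 2 = 2 + 2*s)
n = -45 (n = -9*(0 - 1*(-5)) = -9*(0 + 5) = -9*5 = -45)
P(M) = 540 (P(M) = -45*3*(-4) = -135*(-4) = 540)
378 - Z(P(-1 + B(6))) = 378 - (-6)*540 = 378 - 1*(-3240) = 378 + 3240 = 3618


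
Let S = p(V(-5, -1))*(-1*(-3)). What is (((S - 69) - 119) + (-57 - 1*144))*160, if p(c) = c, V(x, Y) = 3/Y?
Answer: -63680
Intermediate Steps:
S = -9 (S = (3/(-1))*(-1*(-3)) = (3*(-1))*3 = -3*3 = -9)
(((S - 69) - 119) + (-57 - 1*144))*160 = (((-9 - 69) - 119) + (-57 - 1*144))*160 = ((-78 - 119) + (-57 - 144))*160 = (-197 - 201)*160 = -398*160 = -63680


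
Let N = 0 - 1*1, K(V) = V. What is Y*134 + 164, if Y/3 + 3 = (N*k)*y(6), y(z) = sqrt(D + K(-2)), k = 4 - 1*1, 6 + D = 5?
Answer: -1042 - 1206*I*sqrt(3) ≈ -1042.0 - 2088.9*I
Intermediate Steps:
D = -1 (D = -6 + 5 = -1)
k = 3 (k = 4 - 1 = 3)
y(z) = I*sqrt(3) (y(z) = sqrt(-1 - 2) = sqrt(-3) = I*sqrt(3))
N = -1 (N = 0 - 1 = -1)
Y = -9 - 9*I*sqrt(3) (Y = -9 + 3*((-1*3)*(I*sqrt(3))) = -9 + 3*(-3*I*sqrt(3)) = -9 - 9*I*sqrt(3) ≈ -9.0 - 15.588*I)
Y*134 + 164 = (-9 - 9*I*sqrt(3))*134 + 164 = (-1206 - 1206*I*sqrt(3)) + 164 = -1042 - 1206*I*sqrt(3)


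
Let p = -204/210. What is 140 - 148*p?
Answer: 9932/35 ≈ 283.77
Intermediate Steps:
p = -34/35 (p = -204*1/210 = -34/35 ≈ -0.97143)
140 - 148*p = 140 - 148*(-34/35) = 140 + 5032/35 = 9932/35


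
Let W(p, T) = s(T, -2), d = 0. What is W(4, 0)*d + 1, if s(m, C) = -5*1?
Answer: 1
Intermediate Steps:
s(m, C) = -5
W(p, T) = -5
W(4, 0)*d + 1 = -5*0 + 1 = 0 + 1 = 1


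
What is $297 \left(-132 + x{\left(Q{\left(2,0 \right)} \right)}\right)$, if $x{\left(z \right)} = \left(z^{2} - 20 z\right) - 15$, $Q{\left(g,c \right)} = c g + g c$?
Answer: $-43659$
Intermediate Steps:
$Q{\left(g,c \right)} = 2 c g$ ($Q{\left(g,c \right)} = c g + c g = 2 c g$)
$x{\left(z \right)} = -15 + z^{2} - 20 z$
$297 \left(-132 + x{\left(Q{\left(2,0 \right)} \right)}\right) = 297 \left(-132 - \left(15 + 0 + 20 \cdot 2 \cdot 0 \cdot 2\right)\right) = 297 \left(-132 - \left(15 - 0^{2}\right)\right) = 297 \left(-132 + \left(-15 + 0 + 0\right)\right) = 297 \left(-132 - 15\right) = 297 \left(-147\right) = -43659$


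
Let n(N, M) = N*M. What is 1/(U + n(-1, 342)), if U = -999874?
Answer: -1/1000216 ≈ -9.9978e-7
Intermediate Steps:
n(N, M) = M*N
1/(U + n(-1, 342)) = 1/(-999874 + 342*(-1)) = 1/(-999874 - 342) = 1/(-1000216) = -1/1000216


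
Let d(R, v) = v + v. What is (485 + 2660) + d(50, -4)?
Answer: 3137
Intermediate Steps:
d(R, v) = 2*v
(485 + 2660) + d(50, -4) = (485 + 2660) + 2*(-4) = 3145 - 8 = 3137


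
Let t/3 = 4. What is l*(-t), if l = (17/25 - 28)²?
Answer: -5597868/625 ≈ -8956.6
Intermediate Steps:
t = 12 (t = 3*4 = 12)
l = 466489/625 (l = (17*(1/25) - 28)² = (17/25 - 28)² = (-683/25)² = 466489/625 ≈ 746.38)
l*(-t) = 466489*(-1*12)/625 = (466489/625)*(-12) = -5597868/625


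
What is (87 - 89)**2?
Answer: 4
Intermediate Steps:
(87 - 89)**2 = (-2)**2 = 4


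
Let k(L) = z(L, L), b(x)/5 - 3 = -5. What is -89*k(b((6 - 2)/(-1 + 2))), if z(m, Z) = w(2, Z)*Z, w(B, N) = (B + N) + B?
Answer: -5340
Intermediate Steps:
w(B, N) = N + 2*B
z(m, Z) = Z*(4 + Z) (z(m, Z) = (Z + 2*2)*Z = (Z + 4)*Z = (4 + Z)*Z = Z*(4 + Z))
b(x) = -10 (b(x) = 15 + 5*(-5) = 15 - 25 = -10)
k(L) = L*(4 + L)
-89*k(b((6 - 2)/(-1 + 2))) = -(-890)*(4 - 10) = -(-890)*(-6) = -89*60 = -5340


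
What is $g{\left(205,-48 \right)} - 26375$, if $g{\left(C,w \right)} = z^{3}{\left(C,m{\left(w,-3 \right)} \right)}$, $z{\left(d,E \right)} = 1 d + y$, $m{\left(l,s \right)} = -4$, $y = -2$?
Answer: $8339052$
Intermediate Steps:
$z{\left(d,E \right)} = -2 + d$ ($z{\left(d,E \right)} = 1 d - 2 = d - 2 = -2 + d$)
$g{\left(C,w \right)} = \left(-2 + C\right)^{3}$
$g{\left(205,-48 \right)} - 26375 = \left(-2 + 205\right)^{3} - 26375 = 203^{3} - 26375 = 8365427 - 26375 = 8339052$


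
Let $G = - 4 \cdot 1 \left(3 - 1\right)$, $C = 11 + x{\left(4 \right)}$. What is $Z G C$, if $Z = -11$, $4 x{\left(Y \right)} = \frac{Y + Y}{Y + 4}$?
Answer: $990$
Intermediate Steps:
$x{\left(Y \right)} = \frac{Y}{2 \left(4 + Y\right)}$ ($x{\left(Y \right)} = \frac{\left(Y + Y\right) \frac{1}{Y + 4}}{4} = \frac{2 Y \frac{1}{4 + Y}}{4} = \frac{Y}{2 \left(4 + Y\right)}$)
$C = \frac{45}{4}$ ($C = 11 + \frac{1}{2} \cdot 4 \frac{1}{4 + 4} = 11 + \frac{1}{2} \cdot 4 \cdot \frac{1}{8} = 11 + \frac{1}{4} = \frac{45}{4} \approx 11.25$)
$G = -8$ ($G = - 4 \cdot 1 \cdot 2 = \left(-4\right) 2 = -8$)
$Z G C = \left(-11\right) \left(-8\right) \frac{45}{4} = 88 \cdot \frac{45}{4} = 990$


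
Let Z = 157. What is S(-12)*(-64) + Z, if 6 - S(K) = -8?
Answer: -739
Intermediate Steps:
S(K) = 14 (S(K) = 6 - 1*(-8) = 6 + 8 = 14)
S(-12)*(-64) + Z = 14*(-64) + 157 = -896 + 157 = -739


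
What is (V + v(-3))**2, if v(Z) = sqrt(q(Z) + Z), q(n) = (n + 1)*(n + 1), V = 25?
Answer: 676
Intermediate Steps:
q(n) = (1 + n)**2 (q(n) = (1 + n)*(1 + n) = (1 + n)**2)
v(Z) = sqrt(Z + (1 + Z)**2) (v(Z) = sqrt((1 + Z)**2 + Z) = sqrt(Z + (1 + Z)**2))
(V + v(-3))**2 = (25 + sqrt(-3 + (1 - 3)**2))**2 = (25 + sqrt(-3 + (-2)**2))**2 = (25 + sqrt(-3 + 4))**2 = (25 + sqrt(1))**2 = (25 + 1)**2 = 26**2 = 676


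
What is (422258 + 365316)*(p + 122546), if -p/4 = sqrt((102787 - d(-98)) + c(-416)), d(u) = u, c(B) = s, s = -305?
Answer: 96514043404 - 6300592*sqrt(25645) ≈ 9.5505e+10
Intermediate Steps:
c(B) = -305
p = -8*sqrt(25645) (p = -4*sqrt((102787 - 1*(-98)) - 305) = -4*sqrt((102787 + 98) - 305) = -4*sqrt(102885 - 305) = -8*sqrt(25645) ≈ -1281.1)
(422258 + 365316)*(p + 122546) = (422258 + 365316)*(-8*sqrt(25645) + 122546) = 787574*(122546 - 8*sqrt(25645)) = 96514043404 - 6300592*sqrt(25645)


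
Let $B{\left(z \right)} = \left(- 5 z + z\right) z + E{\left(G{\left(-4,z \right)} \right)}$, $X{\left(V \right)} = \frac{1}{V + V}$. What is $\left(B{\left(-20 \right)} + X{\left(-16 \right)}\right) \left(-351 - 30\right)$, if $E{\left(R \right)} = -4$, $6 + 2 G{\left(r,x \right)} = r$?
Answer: $\frac{19556349}{32} \approx 6.1114 \cdot 10^{5}$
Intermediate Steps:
$G{\left(r,x \right)} = -3 + \frac{r}{2}$
$X{\left(V \right)} = \frac{1}{2 V}$
$B{\left(z \right)} = -4 - 4 z^{2}$ ($B{\left(z \right)} = \left(- 5 z + z\right) z - 4 = - 4 z z - 4 = - 4 z^{2} - 4 = -4 - 4 z^{2}$)
$\left(B{\left(-20 \right)} + X{\left(-16 \right)}\right) \left(-351 - 30\right) = \left(\left(-4 - 4 \left(-20\right)^{2}\right) + \frac{1}{2 \left(-16\right)}\right) \left(-351 - 30\right) = \left(\left(-4 - 1600\right) + \frac{1}{2} \left(- \frac{1}{16}\right)\right) \left(-381\right) = \left(\left(-4 - 1600\right) - \frac{1}{32}\right) \left(-381\right) = \left(-1604 - \frac{1}{32}\right) \left(-381\right) = \left(- \frac{51329}{32}\right) \left(-381\right) = \frac{19556349}{32}$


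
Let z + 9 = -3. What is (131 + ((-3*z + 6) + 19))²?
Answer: 36864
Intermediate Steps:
z = -12 (z = -9 - 3 = -12)
(131 + ((-3*z + 6) + 19))² = (131 + ((-3*(-12) + 6) + 19))² = (131 + ((36 + 6) + 19))² = (131 + (42 + 19))² = (131 + 61)² = 192² = 36864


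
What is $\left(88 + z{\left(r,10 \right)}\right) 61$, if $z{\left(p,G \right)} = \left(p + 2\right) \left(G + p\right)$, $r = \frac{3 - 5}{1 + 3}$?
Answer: $\frac{24949}{4} \approx 6237.3$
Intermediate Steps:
$r = - \frac{1}{2}$ ($r = - \frac{2}{4} = \left(-2\right) \frac{1}{4} = - \frac{1}{2} \approx -0.5$)
$z{\left(p,G \right)} = \left(2 + p\right) \left(G + p\right)$
$\left(88 + z{\left(r,10 \right)}\right) 61 = \left(88 + \left(\left(- \frac{1}{2}\right)^{2} + 2 \cdot 10 + 2 \left(- \frac{1}{2}\right) + 10 \left(- \frac{1}{2}\right)\right)\right) 61 = \left(88 + \left(\frac{1}{4} + 20 - 1 - 5\right)\right) 61 = \left(88 + \frac{57}{4}\right) 61 = \frac{409}{4} \cdot 61 = \frac{24949}{4}$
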